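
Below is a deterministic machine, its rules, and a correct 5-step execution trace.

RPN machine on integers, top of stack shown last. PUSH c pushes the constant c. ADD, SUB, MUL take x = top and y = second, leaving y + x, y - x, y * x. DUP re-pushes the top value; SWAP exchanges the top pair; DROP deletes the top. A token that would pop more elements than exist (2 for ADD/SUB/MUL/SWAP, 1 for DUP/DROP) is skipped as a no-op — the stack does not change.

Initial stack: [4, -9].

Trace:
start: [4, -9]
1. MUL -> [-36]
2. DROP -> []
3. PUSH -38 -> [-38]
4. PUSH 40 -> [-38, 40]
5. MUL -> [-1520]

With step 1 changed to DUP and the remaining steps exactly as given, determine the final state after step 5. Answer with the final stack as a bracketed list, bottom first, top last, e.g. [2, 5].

(re-executing from step 1 with the substitution; state before step 1: [4, -9])
1. DUP -> [4, -9, -9]
2. DROP -> [4, -9]
3. PUSH -38 -> [4, -9, -38]
4. PUSH 40 -> [4, -9, -38, 40]
5. MUL -> [4, -9, -1520]

[4, -9, -1520]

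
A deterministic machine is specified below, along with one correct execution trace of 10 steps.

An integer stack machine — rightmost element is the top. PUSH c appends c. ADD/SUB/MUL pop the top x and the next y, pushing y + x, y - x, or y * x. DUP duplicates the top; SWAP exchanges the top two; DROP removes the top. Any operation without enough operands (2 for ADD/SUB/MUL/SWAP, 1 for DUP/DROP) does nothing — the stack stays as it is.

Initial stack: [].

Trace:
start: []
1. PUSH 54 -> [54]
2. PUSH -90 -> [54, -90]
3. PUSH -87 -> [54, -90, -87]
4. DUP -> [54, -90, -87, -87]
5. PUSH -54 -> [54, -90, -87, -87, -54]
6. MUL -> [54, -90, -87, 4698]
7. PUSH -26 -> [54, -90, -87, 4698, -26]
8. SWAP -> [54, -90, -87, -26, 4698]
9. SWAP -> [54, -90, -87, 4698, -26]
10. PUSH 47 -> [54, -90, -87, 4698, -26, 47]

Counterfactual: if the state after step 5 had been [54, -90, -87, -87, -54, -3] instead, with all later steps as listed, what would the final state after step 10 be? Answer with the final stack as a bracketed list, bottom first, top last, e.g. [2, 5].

state after step 5 := [54, -90, -87, -87, -54, -3]
6. MUL -> [54, -90, -87, -87, 162]
7. PUSH -26 -> [54, -90, -87, -87, 162, -26]
8. SWAP -> [54, -90, -87, -87, -26, 162]
9. SWAP -> [54, -90, -87, -87, 162, -26]
10. PUSH 47 -> [54, -90, -87, -87, 162, -26, 47]

[54, -90, -87, -87, 162, -26, 47]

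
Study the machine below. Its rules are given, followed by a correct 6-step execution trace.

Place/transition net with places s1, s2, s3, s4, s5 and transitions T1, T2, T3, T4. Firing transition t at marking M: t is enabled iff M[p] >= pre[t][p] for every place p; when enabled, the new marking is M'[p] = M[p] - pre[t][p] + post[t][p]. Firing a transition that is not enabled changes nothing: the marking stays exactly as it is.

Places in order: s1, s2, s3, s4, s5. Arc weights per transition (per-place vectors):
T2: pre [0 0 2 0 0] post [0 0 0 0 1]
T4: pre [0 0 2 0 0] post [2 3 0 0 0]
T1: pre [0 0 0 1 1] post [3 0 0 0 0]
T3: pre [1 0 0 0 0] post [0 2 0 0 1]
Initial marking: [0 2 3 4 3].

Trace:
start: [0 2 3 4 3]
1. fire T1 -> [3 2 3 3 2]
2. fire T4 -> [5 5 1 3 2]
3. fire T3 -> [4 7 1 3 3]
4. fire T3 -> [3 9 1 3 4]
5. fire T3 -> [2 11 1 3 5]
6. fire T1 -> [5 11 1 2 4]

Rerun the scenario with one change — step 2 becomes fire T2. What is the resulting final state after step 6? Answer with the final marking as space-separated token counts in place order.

3 8 1 2 5

(re-executing from step 2 with the substitution; state before step 2: [3 2 3 3 2])
2. fire T2 -> [3 2 1 3 3]
3. fire T3 -> [2 4 1 3 4]
4. fire T3 -> [1 6 1 3 5]
5. fire T3 -> [0 8 1 3 6]
6. fire T1 -> [3 8 1 2 5]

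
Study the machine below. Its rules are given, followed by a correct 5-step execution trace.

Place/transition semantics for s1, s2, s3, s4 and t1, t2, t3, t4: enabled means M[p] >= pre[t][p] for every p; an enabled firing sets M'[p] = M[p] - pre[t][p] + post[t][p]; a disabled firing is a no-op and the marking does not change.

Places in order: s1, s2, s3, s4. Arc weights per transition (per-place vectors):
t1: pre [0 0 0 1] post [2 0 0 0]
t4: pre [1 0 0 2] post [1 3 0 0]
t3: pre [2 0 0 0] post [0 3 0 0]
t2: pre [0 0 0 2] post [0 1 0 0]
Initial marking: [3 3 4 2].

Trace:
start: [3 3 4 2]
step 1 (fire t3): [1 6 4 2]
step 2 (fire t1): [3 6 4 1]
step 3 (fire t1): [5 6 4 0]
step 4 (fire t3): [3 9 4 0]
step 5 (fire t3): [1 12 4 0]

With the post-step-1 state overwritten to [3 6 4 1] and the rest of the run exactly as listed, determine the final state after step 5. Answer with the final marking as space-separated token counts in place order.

1 12 4 0

state after step 1 := [3 6 4 1]
step 2 (fire t1): [5 6 4 0]
step 3 (fire t1): [5 6 4 0]
step 4 (fire t3): [3 9 4 0]
step 5 (fire t3): [1 12 4 0]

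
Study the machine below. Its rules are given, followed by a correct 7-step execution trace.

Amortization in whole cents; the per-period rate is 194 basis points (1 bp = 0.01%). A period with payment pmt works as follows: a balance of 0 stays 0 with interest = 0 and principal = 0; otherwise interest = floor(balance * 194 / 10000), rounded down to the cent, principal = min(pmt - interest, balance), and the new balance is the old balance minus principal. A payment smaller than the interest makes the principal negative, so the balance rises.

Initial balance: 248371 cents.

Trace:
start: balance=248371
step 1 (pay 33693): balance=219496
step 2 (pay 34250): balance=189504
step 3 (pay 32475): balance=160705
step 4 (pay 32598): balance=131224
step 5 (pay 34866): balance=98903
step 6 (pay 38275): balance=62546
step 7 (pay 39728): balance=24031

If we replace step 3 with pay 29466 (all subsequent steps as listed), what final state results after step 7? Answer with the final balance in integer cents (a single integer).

27282

(re-executing from step 3 with the substitution; state before step 3: balance=189504)
step 3 (pay 29466): balance=163714
step 4 (pay 32598): balance=134292
step 5 (pay 34866): balance=102031
step 6 (pay 38275): balance=65735
step 7 (pay 39728): balance=27282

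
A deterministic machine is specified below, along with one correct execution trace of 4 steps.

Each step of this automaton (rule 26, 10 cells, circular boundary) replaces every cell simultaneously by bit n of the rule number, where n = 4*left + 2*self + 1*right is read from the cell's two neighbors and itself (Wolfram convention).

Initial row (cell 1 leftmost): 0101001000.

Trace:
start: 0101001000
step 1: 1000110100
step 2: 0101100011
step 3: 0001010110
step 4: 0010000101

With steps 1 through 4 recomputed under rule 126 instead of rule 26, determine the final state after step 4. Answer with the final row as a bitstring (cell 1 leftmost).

1110011111

(re-executing steps 1..4 under rule 126; state before step 1: 0101001000)
step 1: 1111111100
step 2: 1000000111
step 3: 1100001100
step 4: 1110011111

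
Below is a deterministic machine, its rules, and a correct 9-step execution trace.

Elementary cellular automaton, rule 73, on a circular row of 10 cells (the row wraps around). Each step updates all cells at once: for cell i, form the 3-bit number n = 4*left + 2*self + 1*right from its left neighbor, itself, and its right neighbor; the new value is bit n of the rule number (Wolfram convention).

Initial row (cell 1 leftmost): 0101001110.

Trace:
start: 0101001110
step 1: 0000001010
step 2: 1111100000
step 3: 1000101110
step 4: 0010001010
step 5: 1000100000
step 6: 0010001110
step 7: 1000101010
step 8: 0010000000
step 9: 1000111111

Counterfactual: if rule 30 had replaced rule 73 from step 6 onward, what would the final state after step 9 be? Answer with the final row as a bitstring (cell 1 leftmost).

1010000010

(re-executing steps 6..9 under rule 30; state before step 6: 1000100000)
step 6: 1101110001
step 7: 0001001011
step 8: 1011111010
step 9: 1010000010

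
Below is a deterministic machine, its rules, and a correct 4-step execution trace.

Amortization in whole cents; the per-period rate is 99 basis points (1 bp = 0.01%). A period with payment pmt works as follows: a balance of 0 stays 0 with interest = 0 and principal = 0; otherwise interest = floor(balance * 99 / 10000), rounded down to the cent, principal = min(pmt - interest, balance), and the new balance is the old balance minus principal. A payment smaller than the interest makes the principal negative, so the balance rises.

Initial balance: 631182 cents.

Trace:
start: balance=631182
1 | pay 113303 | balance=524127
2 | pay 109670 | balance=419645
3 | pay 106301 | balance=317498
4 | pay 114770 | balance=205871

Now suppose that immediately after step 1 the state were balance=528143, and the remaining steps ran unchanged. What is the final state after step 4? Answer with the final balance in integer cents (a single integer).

210007

state after step 1 := balance=528143
2 | pay 109670 | balance=423701
3 | pay 106301 | balance=321594
4 | pay 114770 | balance=210007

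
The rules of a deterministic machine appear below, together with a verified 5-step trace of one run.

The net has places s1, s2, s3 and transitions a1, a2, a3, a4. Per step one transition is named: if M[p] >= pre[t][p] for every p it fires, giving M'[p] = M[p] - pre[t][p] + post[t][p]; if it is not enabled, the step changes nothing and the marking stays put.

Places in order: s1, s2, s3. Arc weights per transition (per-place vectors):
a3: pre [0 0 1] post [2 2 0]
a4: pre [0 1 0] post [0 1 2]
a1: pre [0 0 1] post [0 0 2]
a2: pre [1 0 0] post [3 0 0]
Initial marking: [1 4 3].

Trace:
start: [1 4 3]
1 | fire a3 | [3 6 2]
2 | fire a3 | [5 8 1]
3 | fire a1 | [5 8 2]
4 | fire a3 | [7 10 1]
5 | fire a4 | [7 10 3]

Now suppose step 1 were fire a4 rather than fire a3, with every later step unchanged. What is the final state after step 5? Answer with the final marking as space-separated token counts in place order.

(re-executing from step 1 with the substitution; state before step 1: [1 4 3])
1 | fire a4 | [1 4 5]
2 | fire a3 | [3 6 4]
3 | fire a1 | [3 6 5]
4 | fire a3 | [5 8 4]
5 | fire a4 | [5 8 6]

5 8 6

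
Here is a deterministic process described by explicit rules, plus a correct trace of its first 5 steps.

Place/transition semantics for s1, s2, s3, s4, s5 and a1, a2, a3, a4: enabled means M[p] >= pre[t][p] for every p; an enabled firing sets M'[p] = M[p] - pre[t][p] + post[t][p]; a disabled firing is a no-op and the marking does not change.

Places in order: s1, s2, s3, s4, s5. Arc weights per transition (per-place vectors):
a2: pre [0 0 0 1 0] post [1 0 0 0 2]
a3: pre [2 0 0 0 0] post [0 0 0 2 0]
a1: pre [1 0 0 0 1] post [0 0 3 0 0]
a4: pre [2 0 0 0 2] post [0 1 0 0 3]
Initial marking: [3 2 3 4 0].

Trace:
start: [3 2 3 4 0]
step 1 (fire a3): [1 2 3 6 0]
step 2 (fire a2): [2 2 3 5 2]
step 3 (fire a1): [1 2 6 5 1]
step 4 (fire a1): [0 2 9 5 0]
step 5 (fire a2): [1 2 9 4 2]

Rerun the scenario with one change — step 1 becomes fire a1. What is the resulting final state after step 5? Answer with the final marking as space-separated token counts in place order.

3 2 9 2 2

(re-executing from step 1 with the substitution; state before step 1: [3 2 3 4 0])
step 1 (fire a1): [3 2 3 4 0]
step 2 (fire a2): [4 2 3 3 2]
step 3 (fire a1): [3 2 6 3 1]
step 4 (fire a1): [2 2 9 3 0]
step 5 (fire a2): [3 2 9 2 2]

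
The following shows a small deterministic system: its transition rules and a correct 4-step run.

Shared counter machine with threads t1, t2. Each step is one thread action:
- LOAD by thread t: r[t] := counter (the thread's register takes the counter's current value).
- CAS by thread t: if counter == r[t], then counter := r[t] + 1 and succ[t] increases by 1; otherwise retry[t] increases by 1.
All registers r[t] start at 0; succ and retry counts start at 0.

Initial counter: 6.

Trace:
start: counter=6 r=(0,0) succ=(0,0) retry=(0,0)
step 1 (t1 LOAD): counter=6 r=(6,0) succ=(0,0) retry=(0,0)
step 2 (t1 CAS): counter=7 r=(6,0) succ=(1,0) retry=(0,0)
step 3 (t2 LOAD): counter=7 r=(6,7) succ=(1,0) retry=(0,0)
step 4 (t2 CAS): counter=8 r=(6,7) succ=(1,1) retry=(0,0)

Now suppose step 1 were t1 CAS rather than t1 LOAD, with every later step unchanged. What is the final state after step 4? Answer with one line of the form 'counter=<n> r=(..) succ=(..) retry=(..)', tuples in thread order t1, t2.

counter=7 r=(0,6) succ=(0,1) retry=(2,0)

(re-executing from step 1 with the substitution; state before step 1: counter=6 r=(0,0) succ=(0,0) retry=(0,0))
step 1 (t1 CAS): counter=6 r=(0,0) succ=(0,0) retry=(1,0)
step 2 (t1 CAS): counter=6 r=(0,0) succ=(0,0) retry=(2,0)
step 3 (t2 LOAD): counter=6 r=(0,6) succ=(0,0) retry=(2,0)
step 4 (t2 CAS): counter=7 r=(0,6) succ=(0,1) retry=(2,0)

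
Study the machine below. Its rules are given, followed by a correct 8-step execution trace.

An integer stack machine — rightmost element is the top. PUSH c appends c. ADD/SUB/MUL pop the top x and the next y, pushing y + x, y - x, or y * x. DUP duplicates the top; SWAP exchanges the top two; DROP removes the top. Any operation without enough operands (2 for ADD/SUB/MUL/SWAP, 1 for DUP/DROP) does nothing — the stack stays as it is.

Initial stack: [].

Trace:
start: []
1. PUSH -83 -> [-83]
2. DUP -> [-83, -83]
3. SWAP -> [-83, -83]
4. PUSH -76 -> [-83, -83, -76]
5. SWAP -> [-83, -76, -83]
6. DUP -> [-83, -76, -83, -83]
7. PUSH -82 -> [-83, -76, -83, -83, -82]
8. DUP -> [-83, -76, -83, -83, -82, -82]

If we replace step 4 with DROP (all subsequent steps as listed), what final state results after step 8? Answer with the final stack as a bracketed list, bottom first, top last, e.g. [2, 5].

[-83, -83, -82, -82]

(re-executing from step 4 with the substitution; state before step 4: [-83, -83])
4. DROP -> [-83]
5. SWAP -> [-83]
6. DUP -> [-83, -83]
7. PUSH -82 -> [-83, -83, -82]
8. DUP -> [-83, -83, -82, -82]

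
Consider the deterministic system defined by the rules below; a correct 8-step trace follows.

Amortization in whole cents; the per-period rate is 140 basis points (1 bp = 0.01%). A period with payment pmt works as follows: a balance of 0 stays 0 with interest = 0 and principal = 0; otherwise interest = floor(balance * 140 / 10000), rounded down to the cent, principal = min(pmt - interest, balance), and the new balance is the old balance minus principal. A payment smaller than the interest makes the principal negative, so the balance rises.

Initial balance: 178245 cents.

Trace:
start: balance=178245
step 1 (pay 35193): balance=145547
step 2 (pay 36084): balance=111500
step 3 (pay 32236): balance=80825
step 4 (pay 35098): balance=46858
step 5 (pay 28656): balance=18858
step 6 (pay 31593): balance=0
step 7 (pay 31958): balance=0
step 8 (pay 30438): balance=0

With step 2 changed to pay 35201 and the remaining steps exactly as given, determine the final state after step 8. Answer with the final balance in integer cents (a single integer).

0

(re-executing from step 2 with the substitution; state before step 2: balance=145547)
step 2 (pay 35201): balance=112383
step 3 (pay 32236): balance=81720
step 4 (pay 35098): balance=47766
step 5 (pay 28656): balance=19778
step 6 (pay 31593): balance=0
step 7 (pay 31958): balance=0
step 8 (pay 30438): balance=0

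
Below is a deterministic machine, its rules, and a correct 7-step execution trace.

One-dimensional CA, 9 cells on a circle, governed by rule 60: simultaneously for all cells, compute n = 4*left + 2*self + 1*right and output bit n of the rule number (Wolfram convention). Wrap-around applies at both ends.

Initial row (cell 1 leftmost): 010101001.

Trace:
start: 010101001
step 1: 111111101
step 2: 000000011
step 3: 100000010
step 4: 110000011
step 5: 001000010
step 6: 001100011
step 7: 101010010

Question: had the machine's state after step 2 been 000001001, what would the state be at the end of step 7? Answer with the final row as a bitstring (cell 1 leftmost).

state after step 2 := 000001001
step 3: 100001101
step 4: 010001011
step 5: 111001110
step 6: 100101001
step 7: 010111101

010111101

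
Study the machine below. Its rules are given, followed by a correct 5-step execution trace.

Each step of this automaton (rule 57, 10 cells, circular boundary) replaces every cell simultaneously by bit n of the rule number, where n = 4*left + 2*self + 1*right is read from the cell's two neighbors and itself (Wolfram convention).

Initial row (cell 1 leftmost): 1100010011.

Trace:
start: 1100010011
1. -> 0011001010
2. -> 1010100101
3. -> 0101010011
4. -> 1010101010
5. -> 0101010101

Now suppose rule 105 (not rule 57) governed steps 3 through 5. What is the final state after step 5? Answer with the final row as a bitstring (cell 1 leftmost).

(re-executing steps 3..5 under rule 105; state before step 3: 1010100101)
3. -> 1101000011
4. -> 0110011010
5. -> 0110011100

0110011100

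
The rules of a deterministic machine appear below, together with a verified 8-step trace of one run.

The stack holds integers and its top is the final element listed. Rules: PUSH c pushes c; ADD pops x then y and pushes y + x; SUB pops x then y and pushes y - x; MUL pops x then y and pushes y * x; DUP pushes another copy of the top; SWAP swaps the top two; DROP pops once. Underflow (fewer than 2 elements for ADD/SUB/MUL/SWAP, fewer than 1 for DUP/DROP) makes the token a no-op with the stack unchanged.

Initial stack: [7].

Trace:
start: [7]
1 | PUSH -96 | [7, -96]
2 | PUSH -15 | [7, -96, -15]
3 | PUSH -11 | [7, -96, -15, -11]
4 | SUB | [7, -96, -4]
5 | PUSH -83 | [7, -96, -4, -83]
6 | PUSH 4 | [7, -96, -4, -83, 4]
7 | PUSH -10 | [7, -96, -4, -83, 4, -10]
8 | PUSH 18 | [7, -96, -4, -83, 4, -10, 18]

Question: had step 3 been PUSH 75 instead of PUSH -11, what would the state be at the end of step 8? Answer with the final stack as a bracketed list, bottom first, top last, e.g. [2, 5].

[7, -96, -90, -83, 4, -10, 18]

(re-executing from step 3 with the substitution; state before step 3: [7, -96, -15])
3 | PUSH 75 | [7, -96, -15, 75]
4 | SUB | [7, -96, -90]
5 | PUSH -83 | [7, -96, -90, -83]
6 | PUSH 4 | [7, -96, -90, -83, 4]
7 | PUSH -10 | [7, -96, -90, -83, 4, -10]
8 | PUSH 18 | [7, -96, -90, -83, 4, -10, 18]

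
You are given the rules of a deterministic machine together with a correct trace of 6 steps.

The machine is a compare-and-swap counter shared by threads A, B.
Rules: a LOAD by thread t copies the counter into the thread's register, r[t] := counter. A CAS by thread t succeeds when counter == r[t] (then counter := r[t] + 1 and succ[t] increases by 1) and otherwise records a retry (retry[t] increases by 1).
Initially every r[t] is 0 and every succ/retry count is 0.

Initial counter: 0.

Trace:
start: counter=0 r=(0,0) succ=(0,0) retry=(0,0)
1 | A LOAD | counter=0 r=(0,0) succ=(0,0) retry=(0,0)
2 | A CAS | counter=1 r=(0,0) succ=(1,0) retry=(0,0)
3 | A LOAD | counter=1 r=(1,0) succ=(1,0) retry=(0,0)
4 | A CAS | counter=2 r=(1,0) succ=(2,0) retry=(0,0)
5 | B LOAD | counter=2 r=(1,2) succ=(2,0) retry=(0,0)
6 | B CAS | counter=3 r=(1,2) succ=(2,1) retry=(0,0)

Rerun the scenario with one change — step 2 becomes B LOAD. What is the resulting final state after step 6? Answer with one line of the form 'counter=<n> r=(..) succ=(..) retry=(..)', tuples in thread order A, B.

(re-executing from step 2 with the substitution; state before step 2: counter=0 r=(0,0) succ=(0,0) retry=(0,0))
2 | B LOAD | counter=0 r=(0,0) succ=(0,0) retry=(0,0)
3 | A LOAD | counter=0 r=(0,0) succ=(0,0) retry=(0,0)
4 | A CAS | counter=1 r=(0,0) succ=(1,0) retry=(0,0)
5 | B LOAD | counter=1 r=(0,1) succ=(1,0) retry=(0,0)
6 | B CAS | counter=2 r=(0,1) succ=(1,1) retry=(0,0)

counter=2 r=(0,1) succ=(1,1) retry=(0,0)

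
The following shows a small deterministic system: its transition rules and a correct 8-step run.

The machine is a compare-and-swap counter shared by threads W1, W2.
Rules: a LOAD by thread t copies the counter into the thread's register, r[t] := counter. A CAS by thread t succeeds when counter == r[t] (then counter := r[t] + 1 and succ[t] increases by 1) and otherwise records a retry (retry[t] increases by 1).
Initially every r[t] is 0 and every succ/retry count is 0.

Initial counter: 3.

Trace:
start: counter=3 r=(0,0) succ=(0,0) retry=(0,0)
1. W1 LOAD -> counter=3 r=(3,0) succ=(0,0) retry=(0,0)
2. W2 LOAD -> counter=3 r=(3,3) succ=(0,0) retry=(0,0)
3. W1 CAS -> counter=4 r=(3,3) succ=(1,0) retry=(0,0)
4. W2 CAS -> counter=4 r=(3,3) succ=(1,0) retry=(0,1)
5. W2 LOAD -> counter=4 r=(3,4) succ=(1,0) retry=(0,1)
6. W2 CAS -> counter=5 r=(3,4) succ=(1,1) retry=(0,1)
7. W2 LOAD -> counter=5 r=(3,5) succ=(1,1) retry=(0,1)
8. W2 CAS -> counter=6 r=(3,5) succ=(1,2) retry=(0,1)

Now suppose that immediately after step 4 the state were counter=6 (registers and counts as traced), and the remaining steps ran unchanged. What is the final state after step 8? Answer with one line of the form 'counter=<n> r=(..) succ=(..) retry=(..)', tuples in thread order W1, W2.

counter=8 r=(3,7) succ=(1,2) retry=(0,1)

state after step 4 := counter=6 r=(3,3) succ=(1,0) retry=(0,1)
5. W2 LOAD -> counter=6 r=(3,6) succ=(1,0) retry=(0,1)
6. W2 CAS -> counter=7 r=(3,6) succ=(1,1) retry=(0,1)
7. W2 LOAD -> counter=7 r=(3,7) succ=(1,1) retry=(0,1)
8. W2 CAS -> counter=8 r=(3,7) succ=(1,2) retry=(0,1)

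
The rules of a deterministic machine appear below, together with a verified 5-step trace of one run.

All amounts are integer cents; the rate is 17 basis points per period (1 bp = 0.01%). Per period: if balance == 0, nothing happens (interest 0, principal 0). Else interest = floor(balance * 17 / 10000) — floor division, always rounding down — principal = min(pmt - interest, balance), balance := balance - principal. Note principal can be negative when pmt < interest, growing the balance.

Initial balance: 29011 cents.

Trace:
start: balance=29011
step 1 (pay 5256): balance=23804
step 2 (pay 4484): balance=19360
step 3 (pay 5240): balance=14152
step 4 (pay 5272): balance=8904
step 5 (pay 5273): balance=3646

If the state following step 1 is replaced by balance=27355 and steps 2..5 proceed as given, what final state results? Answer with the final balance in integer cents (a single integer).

state after step 1 := balance=27355
step 2 (pay 4484): balance=22917
step 3 (pay 5240): balance=17715
step 4 (pay 5272): balance=12473
step 5 (pay 5273): balance=7221

7221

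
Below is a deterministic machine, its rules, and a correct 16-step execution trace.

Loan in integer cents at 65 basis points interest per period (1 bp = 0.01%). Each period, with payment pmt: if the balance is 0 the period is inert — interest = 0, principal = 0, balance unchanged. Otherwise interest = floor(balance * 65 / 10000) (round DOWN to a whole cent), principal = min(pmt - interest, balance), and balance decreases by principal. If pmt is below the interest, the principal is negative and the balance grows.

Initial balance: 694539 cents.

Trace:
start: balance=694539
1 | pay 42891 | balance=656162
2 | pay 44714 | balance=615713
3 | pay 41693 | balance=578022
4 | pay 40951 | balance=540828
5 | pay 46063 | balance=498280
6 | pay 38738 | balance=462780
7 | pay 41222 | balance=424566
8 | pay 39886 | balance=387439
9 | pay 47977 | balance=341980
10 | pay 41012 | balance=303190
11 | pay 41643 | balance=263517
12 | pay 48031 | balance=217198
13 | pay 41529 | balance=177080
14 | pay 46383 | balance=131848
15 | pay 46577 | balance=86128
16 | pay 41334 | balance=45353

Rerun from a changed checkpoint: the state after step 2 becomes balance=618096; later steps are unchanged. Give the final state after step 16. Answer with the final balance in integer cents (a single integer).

state after step 2 := balance=618096
3 | pay 41693 | balance=580420
4 | pay 40951 | balance=543241
5 | pay 46063 | balance=500709
6 | pay 38738 | balance=465225
7 | pay 41222 | balance=427026
8 | pay 39886 | balance=389915
9 | pay 47977 | balance=344472
10 | pay 41012 | balance=305699
11 | pay 41643 | balance=266043
12 | pay 48031 | balance=219741
13 | pay 41529 | balance=179640
14 | pay 46383 | balance=134424
15 | pay 46577 | balance=88720
16 | pay 41334 | balance=47962

47962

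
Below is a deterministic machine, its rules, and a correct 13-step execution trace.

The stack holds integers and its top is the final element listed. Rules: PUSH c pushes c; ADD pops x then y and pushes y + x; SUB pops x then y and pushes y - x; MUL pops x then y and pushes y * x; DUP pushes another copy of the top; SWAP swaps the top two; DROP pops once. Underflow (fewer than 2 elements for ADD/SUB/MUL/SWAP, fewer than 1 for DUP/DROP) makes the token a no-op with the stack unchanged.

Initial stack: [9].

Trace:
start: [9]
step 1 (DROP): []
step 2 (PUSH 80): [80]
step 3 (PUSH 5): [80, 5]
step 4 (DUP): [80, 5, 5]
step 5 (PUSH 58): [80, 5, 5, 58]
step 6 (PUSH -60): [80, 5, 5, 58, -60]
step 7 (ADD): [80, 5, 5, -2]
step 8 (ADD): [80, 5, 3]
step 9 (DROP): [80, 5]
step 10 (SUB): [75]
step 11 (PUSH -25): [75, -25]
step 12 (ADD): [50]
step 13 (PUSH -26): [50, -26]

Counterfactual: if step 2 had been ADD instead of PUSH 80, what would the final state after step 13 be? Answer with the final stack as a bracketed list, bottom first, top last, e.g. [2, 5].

(re-executing from step 2 with the substitution; state before step 2: [])
step 2 (ADD): []
step 3 (PUSH 5): [5]
step 4 (DUP): [5, 5]
step 5 (PUSH 58): [5, 5, 58]
step 6 (PUSH -60): [5, 5, 58, -60]
step 7 (ADD): [5, 5, -2]
step 8 (ADD): [5, 3]
step 9 (DROP): [5]
step 10 (SUB): [5]
step 11 (PUSH -25): [5, -25]
step 12 (ADD): [-20]
step 13 (PUSH -26): [-20, -26]

[-20, -26]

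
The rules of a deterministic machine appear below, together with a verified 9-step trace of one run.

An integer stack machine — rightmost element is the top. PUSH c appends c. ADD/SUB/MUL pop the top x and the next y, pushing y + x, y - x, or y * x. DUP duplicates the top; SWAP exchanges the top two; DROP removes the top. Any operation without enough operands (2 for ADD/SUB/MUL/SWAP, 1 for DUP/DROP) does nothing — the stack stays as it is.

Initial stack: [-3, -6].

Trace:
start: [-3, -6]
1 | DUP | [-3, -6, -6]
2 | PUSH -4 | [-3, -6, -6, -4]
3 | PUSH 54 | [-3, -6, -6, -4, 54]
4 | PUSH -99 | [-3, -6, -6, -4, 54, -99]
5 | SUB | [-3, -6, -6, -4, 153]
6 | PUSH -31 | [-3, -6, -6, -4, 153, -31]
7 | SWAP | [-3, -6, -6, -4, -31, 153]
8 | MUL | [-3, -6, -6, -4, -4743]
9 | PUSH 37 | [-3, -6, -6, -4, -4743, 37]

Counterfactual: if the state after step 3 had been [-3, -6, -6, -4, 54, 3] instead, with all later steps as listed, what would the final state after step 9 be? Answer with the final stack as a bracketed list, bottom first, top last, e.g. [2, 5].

state after step 3 := [-3, -6, -6, -4, 54, 3]
4 | PUSH -99 | [-3, -6, -6, -4, 54, 3, -99]
5 | SUB | [-3, -6, -6, -4, 54, 102]
6 | PUSH -31 | [-3, -6, -6, -4, 54, 102, -31]
7 | SWAP | [-3, -6, -6, -4, 54, -31, 102]
8 | MUL | [-3, -6, -6, -4, 54, -3162]
9 | PUSH 37 | [-3, -6, -6, -4, 54, -3162, 37]

[-3, -6, -6, -4, 54, -3162, 37]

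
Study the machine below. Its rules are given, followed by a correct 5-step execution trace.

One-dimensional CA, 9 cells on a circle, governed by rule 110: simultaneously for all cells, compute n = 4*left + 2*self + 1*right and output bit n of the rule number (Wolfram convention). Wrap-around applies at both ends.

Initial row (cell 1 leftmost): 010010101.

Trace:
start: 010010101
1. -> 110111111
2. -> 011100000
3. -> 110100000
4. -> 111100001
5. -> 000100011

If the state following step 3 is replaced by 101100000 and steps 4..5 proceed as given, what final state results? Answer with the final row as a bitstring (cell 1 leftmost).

state after step 3 := 101100000
4. -> 111100001
5. -> 000100011

000100011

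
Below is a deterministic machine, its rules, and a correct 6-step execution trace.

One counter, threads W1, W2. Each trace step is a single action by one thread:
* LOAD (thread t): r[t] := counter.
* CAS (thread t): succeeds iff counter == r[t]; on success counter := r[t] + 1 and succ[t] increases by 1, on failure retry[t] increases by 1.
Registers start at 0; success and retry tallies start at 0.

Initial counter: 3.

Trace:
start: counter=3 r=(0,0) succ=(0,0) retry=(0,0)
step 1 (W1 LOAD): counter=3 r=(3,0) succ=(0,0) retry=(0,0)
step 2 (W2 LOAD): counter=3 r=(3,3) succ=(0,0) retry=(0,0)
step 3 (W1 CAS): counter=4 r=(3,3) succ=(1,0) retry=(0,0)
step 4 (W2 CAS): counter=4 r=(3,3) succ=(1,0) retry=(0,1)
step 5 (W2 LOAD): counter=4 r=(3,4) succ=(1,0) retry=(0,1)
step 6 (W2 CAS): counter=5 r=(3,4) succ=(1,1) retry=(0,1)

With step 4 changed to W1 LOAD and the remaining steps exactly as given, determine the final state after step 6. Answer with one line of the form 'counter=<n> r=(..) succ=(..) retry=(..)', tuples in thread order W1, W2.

counter=5 r=(4,4) succ=(1,1) retry=(0,0)

(re-executing from step 4 with the substitution; state before step 4: counter=4 r=(3,3) succ=(1,0) retry=(0,0))
step 4 (W1 LOAD): counter=4 r=(4,3) succ=(1,0) retry=(0,0)
step 5 (W2 LOAD): counter=4 r=(4,4) succ=(1,0) retry=(0,0)
step 6 (W2 CAS): counter=5 r=(4,4) succ=(1,1) retry=(0,0)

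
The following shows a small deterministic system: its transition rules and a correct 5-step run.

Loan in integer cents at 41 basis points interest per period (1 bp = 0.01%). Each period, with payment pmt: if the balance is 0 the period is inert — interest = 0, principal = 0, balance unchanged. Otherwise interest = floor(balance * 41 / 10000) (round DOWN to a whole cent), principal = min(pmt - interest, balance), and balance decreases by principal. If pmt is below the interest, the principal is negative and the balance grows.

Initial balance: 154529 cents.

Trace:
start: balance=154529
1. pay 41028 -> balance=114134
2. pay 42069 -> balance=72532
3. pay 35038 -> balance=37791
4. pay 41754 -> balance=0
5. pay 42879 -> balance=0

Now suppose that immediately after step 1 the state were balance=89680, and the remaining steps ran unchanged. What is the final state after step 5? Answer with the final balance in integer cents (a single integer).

state after step 1 := balance=89680
2. pay 42069 -> balance=47978
3. pay 35038 -> balance=13136
4. pay 41754 -> balance=0
5. pay 42879 -> balance=0

0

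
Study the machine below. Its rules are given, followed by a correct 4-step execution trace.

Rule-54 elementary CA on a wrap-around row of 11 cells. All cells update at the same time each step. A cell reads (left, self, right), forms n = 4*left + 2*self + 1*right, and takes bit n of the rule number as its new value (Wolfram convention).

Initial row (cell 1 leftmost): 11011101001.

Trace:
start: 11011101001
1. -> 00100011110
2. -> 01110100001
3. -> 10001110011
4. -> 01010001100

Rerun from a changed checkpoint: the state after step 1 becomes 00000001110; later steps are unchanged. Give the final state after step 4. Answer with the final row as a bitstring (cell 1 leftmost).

state after step 1 := 00000001110
2. -> 00000010001
3. -> 10000111011
4. -> 01001000100

01001000100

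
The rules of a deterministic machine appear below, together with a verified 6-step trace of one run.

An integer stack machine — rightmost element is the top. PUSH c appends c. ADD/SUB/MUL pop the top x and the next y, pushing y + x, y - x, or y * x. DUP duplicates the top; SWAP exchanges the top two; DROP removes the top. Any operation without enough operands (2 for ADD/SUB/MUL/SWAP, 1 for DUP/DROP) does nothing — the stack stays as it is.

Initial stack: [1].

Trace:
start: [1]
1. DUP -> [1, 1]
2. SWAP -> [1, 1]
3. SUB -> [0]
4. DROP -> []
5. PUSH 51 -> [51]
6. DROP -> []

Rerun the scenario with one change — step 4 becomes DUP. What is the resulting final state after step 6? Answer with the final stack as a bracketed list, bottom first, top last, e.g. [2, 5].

(re-executing from step 4 with the substitution; state before step 4: [0])
4. DUP -> [0, 0]
5. PUSH 51 -> [0, 0, 51]
6. DROP -> [0, 0]

[0, 0]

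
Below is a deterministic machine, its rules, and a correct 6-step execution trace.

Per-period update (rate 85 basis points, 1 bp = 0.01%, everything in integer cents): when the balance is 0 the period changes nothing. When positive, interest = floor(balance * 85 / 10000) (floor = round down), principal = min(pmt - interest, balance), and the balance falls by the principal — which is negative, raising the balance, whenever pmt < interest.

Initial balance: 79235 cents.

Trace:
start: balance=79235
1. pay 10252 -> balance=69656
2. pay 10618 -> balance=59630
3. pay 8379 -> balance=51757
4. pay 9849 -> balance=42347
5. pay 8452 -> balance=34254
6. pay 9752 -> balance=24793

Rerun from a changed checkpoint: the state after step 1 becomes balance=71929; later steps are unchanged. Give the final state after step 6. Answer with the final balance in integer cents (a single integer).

state after step 1 := balance=71929
2. pay 10618 -> balance=61922
3. pay 8379 -> balance=54069
4. pay 9849 -> balance=44679
5. pay 8452 -> balance=36606
6. pay 9752 -> balance=27165

27165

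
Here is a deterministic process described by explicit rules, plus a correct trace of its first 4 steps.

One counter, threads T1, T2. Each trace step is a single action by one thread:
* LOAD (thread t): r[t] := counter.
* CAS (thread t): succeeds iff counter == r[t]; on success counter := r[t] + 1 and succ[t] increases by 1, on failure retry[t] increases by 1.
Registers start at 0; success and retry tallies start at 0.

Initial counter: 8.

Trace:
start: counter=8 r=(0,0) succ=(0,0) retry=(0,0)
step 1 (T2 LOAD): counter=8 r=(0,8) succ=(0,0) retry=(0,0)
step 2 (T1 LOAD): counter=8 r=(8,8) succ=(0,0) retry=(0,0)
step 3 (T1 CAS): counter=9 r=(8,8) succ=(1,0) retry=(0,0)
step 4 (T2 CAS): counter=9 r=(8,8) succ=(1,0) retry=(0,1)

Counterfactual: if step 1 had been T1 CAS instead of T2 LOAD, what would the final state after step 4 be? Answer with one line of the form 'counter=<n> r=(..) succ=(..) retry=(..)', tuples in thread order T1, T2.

counter=9 r=(8,0) succ=(1,0) retry=(1,1)

(re-executing from step 1 with the substitution; state before step 1: counter=8 r=(0,0) succ=(0,0) retry=(0,0))
step 1 (T1 CAS): counter=8 r=(0,0) succ=(0,0) retry=(1,0)
step 2 (T1 LOAD): counter=8 r=(8,0) succ=(0,0) retry=(1,0)
step 3 (T1 CAS): counter=9 r=(8,0) succ=(1,0) retry=(1,0)
step 4 (T2 CAS): counter=9 r=(8,0) succ=(1,0) retry=(1,1)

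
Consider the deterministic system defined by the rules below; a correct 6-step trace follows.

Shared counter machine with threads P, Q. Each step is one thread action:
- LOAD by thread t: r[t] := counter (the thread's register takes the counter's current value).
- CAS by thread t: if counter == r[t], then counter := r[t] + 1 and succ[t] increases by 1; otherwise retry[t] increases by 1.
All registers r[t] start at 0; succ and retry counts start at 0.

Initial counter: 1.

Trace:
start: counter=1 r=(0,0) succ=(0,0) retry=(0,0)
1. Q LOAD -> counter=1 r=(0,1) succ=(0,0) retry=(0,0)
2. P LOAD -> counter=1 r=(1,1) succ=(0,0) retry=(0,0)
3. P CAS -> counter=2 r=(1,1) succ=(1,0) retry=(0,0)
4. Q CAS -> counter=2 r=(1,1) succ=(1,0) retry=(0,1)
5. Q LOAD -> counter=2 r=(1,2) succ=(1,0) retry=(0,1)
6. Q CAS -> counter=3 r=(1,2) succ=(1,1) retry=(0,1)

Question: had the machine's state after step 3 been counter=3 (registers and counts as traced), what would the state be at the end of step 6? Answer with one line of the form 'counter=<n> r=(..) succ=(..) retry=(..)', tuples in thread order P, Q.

state after step 3 := counter=3 r=(1,1) succ=(1,0) retry=(0,0)
4. Q CAS -> counter=3 r=(1,1) succ=(1,0) retry=(0,1)
5. Q LOAD -> counter=3 r=(1,3) succ=(1,0) retry=(0,1)
6. Q CAS -> counter=4 r=(1,3) succ=(1,1) retry=(0,1)

counter=4 r=(1,3) succ=(1,1) retry=(0,1)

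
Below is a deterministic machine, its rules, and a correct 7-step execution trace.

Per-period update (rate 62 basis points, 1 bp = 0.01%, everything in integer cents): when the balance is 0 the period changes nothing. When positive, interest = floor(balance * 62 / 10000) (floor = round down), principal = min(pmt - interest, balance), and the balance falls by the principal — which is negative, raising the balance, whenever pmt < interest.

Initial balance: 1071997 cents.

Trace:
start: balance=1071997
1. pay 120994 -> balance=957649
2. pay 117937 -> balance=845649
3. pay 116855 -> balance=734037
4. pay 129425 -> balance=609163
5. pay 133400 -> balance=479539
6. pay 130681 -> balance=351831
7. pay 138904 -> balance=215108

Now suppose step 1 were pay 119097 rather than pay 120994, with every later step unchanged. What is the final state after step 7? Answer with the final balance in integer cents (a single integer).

(re-executing from step 1 with the substitution; state before step 1: balance=1071997)
1. pay 119097 -> balance=959546
2. pay 117937 -> balance=847558
3. pay 116855 -> balance=735957
4. pay 129425 -> balance=611094
5. pay 133400 -> balance=481482
6. pay 130681 -> balance=353786
7. pay 138904 -> balance=217075

217075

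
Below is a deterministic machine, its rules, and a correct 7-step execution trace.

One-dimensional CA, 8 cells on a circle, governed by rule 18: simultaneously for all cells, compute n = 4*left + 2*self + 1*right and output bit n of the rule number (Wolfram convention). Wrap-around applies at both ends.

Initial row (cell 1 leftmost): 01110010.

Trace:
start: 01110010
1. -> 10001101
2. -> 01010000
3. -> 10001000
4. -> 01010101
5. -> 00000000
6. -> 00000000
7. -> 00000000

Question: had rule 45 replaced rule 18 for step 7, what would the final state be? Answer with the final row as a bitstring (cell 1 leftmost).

11111111

(re-executing step 7 under rule 45; state before step 7: 00000000)
7. -> 11111111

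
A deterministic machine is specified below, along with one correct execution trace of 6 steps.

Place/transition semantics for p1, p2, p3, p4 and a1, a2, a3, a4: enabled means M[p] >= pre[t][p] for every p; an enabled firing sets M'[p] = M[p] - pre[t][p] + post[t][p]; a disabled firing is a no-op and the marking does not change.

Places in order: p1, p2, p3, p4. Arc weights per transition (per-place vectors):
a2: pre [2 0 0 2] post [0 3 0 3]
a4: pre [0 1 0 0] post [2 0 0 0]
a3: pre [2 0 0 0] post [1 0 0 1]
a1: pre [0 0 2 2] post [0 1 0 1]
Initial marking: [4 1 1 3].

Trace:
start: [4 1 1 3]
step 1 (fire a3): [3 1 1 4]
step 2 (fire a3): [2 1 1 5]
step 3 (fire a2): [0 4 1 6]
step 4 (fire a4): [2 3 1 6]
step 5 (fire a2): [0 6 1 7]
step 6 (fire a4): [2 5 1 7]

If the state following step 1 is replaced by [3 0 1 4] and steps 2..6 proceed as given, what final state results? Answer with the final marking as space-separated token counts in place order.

state after step 1 := [3 0 1 4]
step 2 (fire a3): [2 0 1 5]
step 3 (fire a2): [0 3 1 6]
step 4 (fire a4): [2 2 1 6]
step 5 (fire a2): [0 5 1 7]
step 6 (fire a4): [2 4 1 7]

2 4 1 7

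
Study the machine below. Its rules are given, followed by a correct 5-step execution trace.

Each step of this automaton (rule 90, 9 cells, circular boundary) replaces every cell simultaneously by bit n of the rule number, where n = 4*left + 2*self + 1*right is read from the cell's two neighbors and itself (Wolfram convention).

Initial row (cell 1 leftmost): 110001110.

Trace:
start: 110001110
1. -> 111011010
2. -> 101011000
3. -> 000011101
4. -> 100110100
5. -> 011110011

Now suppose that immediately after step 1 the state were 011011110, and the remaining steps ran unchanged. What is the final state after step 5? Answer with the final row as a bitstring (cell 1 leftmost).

000101011

state after step 1 := 011011110
2. -> 111010011
3. -> 001001110
4. -> 010111011
5. -> 000101011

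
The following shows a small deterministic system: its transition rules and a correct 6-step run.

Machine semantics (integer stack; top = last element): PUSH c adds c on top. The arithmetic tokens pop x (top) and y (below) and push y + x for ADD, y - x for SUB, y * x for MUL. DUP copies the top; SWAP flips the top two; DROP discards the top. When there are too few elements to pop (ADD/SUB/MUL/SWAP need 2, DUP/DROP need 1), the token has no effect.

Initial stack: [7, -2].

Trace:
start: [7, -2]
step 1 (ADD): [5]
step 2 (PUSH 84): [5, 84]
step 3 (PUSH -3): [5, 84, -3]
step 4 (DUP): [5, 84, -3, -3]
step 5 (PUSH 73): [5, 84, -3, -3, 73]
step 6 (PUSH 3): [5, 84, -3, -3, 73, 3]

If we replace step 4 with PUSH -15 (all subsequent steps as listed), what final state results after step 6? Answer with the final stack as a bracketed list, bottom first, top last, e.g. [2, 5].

(re-executing from step 4 with the substitution; state before step 4: [5, 84, -3])
step 4 (PUSH -15): [5, 84, -3, -15]
step 5 (PUSH 73): [5, 84, -3, -15, 73]
step 6 (PUSH 3): [5, 84, -3, -15, 73, 3]

[5, 84, -3, -15, 73, 3]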